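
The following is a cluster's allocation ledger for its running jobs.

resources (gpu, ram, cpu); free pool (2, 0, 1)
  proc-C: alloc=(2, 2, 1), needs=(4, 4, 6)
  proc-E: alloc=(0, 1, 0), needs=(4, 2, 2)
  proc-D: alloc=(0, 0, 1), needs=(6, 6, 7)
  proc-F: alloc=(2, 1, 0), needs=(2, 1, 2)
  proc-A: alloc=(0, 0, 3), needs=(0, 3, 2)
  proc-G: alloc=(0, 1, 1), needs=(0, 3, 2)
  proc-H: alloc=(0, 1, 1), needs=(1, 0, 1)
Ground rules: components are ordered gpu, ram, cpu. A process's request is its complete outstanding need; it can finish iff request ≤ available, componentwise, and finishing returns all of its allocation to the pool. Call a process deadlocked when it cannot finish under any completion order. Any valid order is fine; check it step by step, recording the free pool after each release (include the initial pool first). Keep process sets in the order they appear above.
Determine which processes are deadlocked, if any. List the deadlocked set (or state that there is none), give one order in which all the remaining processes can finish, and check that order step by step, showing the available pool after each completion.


No process is deadlocked.
Key observation: proc-H fits the free pool immediately, and its release cascades until everyone finishes.
The rest can finish in the order proc-H, proc-F, proc-E, proc-A, proc-G, proc-C, proc-D. Walking it through:
  pool = (2, 0, 1)
  proc-H needs (1, 0, 1) <= (2, 0, 1) -> finishes; pool += (0, 1, 1) = (2, 1, 2)
  proc-F needs (2, 1, 2) <= (2, 1, 2) -> finishes; pool += (2, 1, 0) = (4, 2, 2)
  proc-E needs (4, 2, 2) <= (4, 2, 2) -> finishes; pool += (0, 1, 0) = (4, 3, 2)
  proc-A needs (0, 3, 2) <= (4, 3, 2) -> finishes; pool += (0, 0, 3) = (4, 3, 5)
  proc-G needs (0, 3, 2) <= (4, 3, 5) -> finishes; pool += (0, 1, 1) = (4, 4, 6)
  proc-C needs (4, 4, 6) <= (4, 4, 6) -> finishes; pool += (2, 2, 1) = (6, 6, 7)
  proc-D needs (6, 6, 7) <= (6, 6, 7) -> finishes; pool += (0, 0, 1) = (6, 6, 8)


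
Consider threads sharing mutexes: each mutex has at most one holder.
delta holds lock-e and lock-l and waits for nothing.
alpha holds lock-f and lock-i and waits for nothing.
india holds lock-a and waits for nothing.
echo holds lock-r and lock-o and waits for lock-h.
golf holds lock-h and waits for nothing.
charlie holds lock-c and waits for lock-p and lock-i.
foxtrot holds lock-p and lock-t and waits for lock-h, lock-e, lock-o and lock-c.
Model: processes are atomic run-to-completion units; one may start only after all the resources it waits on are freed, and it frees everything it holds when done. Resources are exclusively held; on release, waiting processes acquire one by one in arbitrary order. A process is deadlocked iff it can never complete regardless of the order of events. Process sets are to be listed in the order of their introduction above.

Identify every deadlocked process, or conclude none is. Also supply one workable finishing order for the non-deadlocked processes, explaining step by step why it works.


Deadlocked set: charlie and foxtrot.
Key observation: the wait chain closes on itself along charlie -> foxtrot -> charlie; no other process is dragged down with it.
A valid finishing order for the others: alpha, golf, delta, echo, india.
Step-by-step check:
  alpha waits on nothing -> runs at once and releases lock-f and lock-i
  golf waits on nothing -> runs at once and releases lock-h
  delta waits on nothing -> runs at once and releases lock-e and lock-l
  echo: everything it awaited (lock-h) is free; runs, freeing lock-r and lock-o
  india waits on nothing -> runs at once and releases lock-a


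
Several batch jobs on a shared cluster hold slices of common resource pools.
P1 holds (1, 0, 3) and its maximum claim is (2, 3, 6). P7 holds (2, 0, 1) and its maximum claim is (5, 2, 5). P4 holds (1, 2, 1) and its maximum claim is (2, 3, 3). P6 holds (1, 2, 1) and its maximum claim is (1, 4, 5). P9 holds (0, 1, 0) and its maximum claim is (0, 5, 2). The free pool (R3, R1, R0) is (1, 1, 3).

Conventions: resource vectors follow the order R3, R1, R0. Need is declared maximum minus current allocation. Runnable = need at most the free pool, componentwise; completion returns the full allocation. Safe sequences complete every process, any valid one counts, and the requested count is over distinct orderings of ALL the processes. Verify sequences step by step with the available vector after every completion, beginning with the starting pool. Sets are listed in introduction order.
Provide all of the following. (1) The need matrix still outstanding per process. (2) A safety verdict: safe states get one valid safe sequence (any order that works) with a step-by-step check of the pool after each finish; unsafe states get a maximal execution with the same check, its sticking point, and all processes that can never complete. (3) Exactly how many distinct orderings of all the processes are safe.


(1) Outstanding need per process (order R3, R1, R0):
  P1: (1, 3, 3)
  P7: (3, 2, 4)
  P4: (1, 1, 2)
  P6: (0, 2, 4)
  P9: (0, 4, 2)
(2) The state is SAFE; one workable sequence: P4, P6, P9, P1, P7.
Key observation: the first exact fit in this order is P4 — it needs (1, 1, 2) with (1, 1, 3) free, meeting a requested resource to the last unit.
Walking it through:
  pool = (1, 1, 3)
  P4 needs (1, 1, 2) <= (1, 1, 3) -> finishes; pool += (1, 2, 1) = (2, 3, 4)
  P6 needs (0, 2, 4) <= (2, 3, 4) -> finishes; pool += (1, 2, 1) = (3, 5, 5)
  P9 needs (0, 4, 2) <= (3, 5, 5) -> finishes; pool += (0, 1, 0) = (3, 6, 5)
  P1 needs (1, 3, 3) <= (3, 6, 5) -> finishes; pool += (1, 0, 3) = (4, 6, 8)
  P7 needs (3, 2, 4) <= (4, 6, 8) -> finishes; pool += (2, 0, 1) = (6, 6, 9)
(3) The exact count: 9 of the possible complete orderings are safe sequences.


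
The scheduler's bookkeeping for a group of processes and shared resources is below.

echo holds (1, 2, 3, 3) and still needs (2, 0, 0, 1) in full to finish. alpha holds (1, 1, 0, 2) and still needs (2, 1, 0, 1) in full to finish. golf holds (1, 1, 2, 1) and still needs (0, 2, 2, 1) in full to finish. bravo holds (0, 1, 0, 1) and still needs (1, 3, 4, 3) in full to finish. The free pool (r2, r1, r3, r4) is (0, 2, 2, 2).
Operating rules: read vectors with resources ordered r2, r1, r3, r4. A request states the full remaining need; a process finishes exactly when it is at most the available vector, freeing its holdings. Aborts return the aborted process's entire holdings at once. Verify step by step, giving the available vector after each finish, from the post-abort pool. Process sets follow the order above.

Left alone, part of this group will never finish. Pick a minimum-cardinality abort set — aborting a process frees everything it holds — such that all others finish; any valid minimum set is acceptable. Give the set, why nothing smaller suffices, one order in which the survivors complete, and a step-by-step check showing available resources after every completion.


The answer: abort alpha.
Key observation: aborting alpha returns (1, 1, 0, 2), and echo — hopeless before — runs at step 2 with the returned capacity in the pool.
No smaller set exists: with zero aborts the deadlock remains.
One survivor order: golf, echo, bravo. Step-by-step check (post-abort pool first):
  pool = (1, 3, 2, 4)
  golf needs (0, 2, 2, 1) <= (1, 3, 2, 4) -> finishes; pool += (1, 1, 2, 1) = (2, 4, 4, 5)
  echo needs (2, 0, 0, 1) <= (2, 4, 4, 5) -> finishes; pool += (1, 2, 3, 3) = (3, 6, 7, 8)
  bravo needs (1, 3, 4, 3) <= (3, 6, 7, 8) -> finishes; pool += (0, 1, 0, 1) = (3, 7, 7, 9)


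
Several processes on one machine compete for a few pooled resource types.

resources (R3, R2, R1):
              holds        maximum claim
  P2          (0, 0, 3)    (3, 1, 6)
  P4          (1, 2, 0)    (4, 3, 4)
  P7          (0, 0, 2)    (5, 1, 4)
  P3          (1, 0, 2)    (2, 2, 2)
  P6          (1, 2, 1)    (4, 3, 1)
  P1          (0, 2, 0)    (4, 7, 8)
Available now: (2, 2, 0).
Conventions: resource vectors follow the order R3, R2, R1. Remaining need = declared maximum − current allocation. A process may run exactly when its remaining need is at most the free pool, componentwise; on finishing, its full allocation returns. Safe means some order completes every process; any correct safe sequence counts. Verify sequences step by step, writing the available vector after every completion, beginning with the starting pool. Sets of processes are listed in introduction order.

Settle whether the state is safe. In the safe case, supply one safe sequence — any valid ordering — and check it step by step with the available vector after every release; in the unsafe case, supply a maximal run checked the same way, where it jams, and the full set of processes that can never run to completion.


SAFE — a valid safe sequence is P3, P6, P2, P4, P7, P1.
Key observation: the order's first zero-slack moment is P3 ((1, 2, 0) needed, (2, 2, 0) free — a requested resource with nothing to spare).
Step-by-step check:
  pool = (2, 2, 0)
  run P3 (needs (1, 2, 0), free (2, 2, 0)); after release of (1, 0, 2) the pool is (3, 2, 2)
  run P6 (needs (3, 1, 0), free (3, 2, 2)); after release of (1, 2, 1) the pool is (4, 4, 3)
  run P2 (needs (3, 1, 3), free (4, 4, 3)); after release of (0, 0, 3) the pool is (4, 4, 6)
  run P4 (needs (3, 1, 4), free (4, 4, 6)); after release of (1, 2, 0) the pool is (5, 6, 6)
  run P7 (needs (5, 1, 2), free (5, 6, 6)); after release of (0, 0, 2) the pool is (5, 6, 8)
  run P1 (needs (4, 5, 8), free (5, 6, 8)); after release of (0, 2, 0) the pool is (5, 8, 8)


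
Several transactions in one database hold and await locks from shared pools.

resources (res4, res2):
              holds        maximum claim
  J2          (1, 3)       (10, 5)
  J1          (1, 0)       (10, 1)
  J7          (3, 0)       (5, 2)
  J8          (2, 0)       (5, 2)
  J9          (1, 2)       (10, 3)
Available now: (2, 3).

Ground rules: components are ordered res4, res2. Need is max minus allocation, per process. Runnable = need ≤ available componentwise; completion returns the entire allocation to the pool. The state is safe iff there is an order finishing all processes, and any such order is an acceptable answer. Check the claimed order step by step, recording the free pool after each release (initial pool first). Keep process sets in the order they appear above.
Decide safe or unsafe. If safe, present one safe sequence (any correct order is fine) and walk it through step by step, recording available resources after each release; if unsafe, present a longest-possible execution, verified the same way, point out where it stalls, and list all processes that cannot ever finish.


UNSAFE.
Key observation: even finishing J7, J8 leaves just (7, 3) free — too little res4 for any of the remaining processes.
A maximal execution: J7, J8 — then nothing else fits. Step-by-step check:
  pool = (2, 3)
  J7 needs (2, 2) <= (2, 3) -> finishes; pool += (3, 0) = (5, 3)
  J8 needs (3, 2) <= (5, 3) -> finishes; pool += (2, 0) = (7, 3)
  J2 cannot run: need (9, 2) vs free (7, 3) (insufficient res4)
  J1 cannot run: need (9, 1) vs free (7, 3) (insufficient res4)
  J9 cannot run: need (9, 1) vs free (7, 3) (insufficient res4)
Processes that can never finish: J2, J1 and J9.


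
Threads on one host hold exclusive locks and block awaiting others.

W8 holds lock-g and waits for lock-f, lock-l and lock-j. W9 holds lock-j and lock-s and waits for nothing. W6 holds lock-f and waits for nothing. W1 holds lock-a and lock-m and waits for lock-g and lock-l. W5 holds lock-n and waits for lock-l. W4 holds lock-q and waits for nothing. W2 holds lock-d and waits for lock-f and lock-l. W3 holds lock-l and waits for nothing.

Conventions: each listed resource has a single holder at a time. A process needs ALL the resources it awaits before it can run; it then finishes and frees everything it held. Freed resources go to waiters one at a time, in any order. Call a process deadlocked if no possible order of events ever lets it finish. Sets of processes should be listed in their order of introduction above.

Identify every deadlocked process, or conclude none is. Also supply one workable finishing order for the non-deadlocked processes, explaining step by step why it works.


The deadlocked set is empty.
Key observation: the waits form no ring: some process can always run, and its releases unblock the others one by one.
One completion order for the rest: W9, W3, W5, W6, W2, W8, W4, W1.
Step-by-step check:
  run W9 (it waits on nothing); releases lock-j and lock-s
  run W3 (it waits on nothing); releases lock-l
  W5: everything it awaited (lock-l) is free; runs, freeing lock-n
  run W6 (it waits on nothing); releases lock-f
  W2: everything it awaited (lock-f and lock-l) is free; runs, freeing lock-d
  W8: everything it awaited (lock-f, lock-l and lock-j) is free; runs, freeing lock-g
  run W4 (it waits on nothing); releases lock-q
  W1: everything it awaited (lock-g and lock-l) is free; runs, freeing lock-a and lock-m


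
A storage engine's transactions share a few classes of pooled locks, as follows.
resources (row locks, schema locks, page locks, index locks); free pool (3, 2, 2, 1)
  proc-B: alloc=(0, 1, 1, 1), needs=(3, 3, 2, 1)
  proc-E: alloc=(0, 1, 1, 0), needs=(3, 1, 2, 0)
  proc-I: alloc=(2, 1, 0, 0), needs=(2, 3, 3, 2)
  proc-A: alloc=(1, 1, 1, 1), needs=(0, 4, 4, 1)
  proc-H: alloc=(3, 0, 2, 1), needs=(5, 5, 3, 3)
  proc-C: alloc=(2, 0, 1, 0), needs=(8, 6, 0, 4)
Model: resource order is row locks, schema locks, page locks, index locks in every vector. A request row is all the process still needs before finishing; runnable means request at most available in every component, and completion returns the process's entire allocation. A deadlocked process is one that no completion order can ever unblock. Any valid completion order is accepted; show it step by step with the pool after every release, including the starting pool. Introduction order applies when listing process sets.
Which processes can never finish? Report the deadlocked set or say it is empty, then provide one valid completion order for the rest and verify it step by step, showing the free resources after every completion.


The deadlocked set is empty.
Key observation: beginning at proc-E, releases accumulate fast enough that every process eventually fits.
One completion order for the rest: proc-E, proc-B, proc-I, proc-A, proc-H, proc-C. Walking it through:
  pool = (3, 2, 2, 1)
  proc-E: need (3, 1, 2, 0) fits (3, 2, 2, 1); releases (0, 1, 1, 0), pool now (3, 3, 3, 1)
  proc-B: need (3, 3, 2, 1) fits (3, 3, 3, 1); releases (0, 1, 1, 1), pool now (3, 4, 4, 2)
  proc-I: need (2, 3, 3, 2) fits (3, 4, 4, 2); releases (2, 1, 0, 0), pool now (5, 5, 4, 2)
  proc-A: need (0, 4, 4, 1) fits (5, 5, 4, 2); releases (1, 1, 1, 1), pool now (6, 6, 5, 3)
  proc-H: need (5, 5, 3, 3) fits (6, 6, 5, 3); releases (3, 0, 2, 1), pool now (9, 6, 7, 4)
  proc-C: need (8, 6, 0, 4) fits (9, 6, 7, 4); releases (2, 0, 1, 0), pool now (11, 6, 8, 4)


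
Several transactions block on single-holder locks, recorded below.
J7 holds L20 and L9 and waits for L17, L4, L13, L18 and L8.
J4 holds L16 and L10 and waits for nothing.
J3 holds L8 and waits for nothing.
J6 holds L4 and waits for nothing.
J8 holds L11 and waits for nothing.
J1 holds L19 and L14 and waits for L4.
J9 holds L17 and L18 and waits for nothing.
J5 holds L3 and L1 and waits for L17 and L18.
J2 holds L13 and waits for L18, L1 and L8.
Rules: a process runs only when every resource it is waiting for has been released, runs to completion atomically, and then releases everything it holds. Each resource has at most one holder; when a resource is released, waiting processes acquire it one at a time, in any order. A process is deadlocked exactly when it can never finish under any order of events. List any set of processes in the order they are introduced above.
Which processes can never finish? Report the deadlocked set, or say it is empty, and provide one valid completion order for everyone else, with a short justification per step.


Nothing here is deadlocked.
Key observation: the waits form no ring: some process can always run, and its releases unblock the others one by one.
The rest can finish in the order J9, J6, J3, J4, J5, J1, J8, J2, J7.
Check, step by step:
  J9 waits on nothing -> runs at once and releases L17 and L18
  J6 waits on nothing -> runs at once and releases L4
  J3 waits on nothing -> runs at once and releases L8
  J4 waits on nothing -> runs at once and releases L16 and L10
  run J5 (all its waits — L17 and L18 — are resolved); releases L3 and L1
  run J1 (all its waits — L4 — are resolved); releases L19 and L14
  J8 waits on nothing -> runs at once and releases L11
  run J2 (all its waits — L18, L1 and L8 — are resolved); releases L13
  run J7 (all its waits — L17, L4, L13, L18 and L8 — are resolved); releases L20 and L9


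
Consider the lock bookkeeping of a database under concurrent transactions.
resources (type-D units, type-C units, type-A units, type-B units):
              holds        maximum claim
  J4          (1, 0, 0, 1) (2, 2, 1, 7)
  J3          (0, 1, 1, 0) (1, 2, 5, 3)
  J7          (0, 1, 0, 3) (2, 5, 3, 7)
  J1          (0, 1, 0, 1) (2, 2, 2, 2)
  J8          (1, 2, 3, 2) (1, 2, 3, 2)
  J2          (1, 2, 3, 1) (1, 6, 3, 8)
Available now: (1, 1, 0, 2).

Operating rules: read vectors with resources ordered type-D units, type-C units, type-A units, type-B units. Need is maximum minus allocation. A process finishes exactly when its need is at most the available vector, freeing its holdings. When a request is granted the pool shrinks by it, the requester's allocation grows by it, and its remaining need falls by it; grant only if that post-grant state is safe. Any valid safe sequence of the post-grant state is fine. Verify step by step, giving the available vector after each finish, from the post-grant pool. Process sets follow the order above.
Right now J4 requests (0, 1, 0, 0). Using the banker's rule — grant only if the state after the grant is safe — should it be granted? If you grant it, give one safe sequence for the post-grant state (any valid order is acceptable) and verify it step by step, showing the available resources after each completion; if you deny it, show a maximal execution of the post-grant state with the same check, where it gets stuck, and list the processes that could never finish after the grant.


DENY: after the grant no complete ordering would exist.
Key observation: after J8, J1 the pool peaks at (2, 3, 3, 5), and each blocked process is short somewhere: J4 on type-B units; J3 on type-A units; J7 on type-C units; J2 on type-C units, type-B units.
On the post-grant state, J8, J1 is a maximal run — nothing extends it. Step-by-step check:
  pool = (1, 0, 0, 2)
  run J8 (needs (0, 0, 0, 0), free (1, 0, 0, 2)); after release of (1, 2, 3, 2) the pool is (2, 2, 3, 4)
  run J1 (needs (2, 1, 2, 1), free (2, 2, 3, 4)); after release of (0, 1, 0, 1) the pool is (2, 3, 3, 5)
  J4 still needs (1, 1, 1, 6) but only (2, 3, 3, 5) is free — short on type-B units
  J3 still needs (1, 1, 4, 3) but only (2, 3, 3, 5) is free — short on type-A units
  J7 still needs (2, 4, 3, 4) but only (2, 3, 3, 5) is free — short on type-C units
  J2 still needs (0, 4, 0, 7) but only (2, 3, 3, 5) is free — short on type-C units and type-B units
Post-grant, the permanently blocked set is J4, J3, J7 and J2.


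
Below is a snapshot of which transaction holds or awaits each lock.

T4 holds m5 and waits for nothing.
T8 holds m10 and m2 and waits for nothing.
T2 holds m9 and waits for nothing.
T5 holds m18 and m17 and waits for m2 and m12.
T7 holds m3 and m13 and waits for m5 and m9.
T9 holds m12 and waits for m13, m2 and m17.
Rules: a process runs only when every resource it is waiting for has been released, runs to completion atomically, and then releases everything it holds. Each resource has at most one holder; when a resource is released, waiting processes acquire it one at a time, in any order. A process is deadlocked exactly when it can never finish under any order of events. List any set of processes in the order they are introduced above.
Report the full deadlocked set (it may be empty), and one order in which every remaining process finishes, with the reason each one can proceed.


Deadlocked: T5 and T9.
Key observation: the knot is the closed ring of waits T5 -> T9 -> T5; no other process is dragged down with it.
The rest can finish in the order T2, T8, T4, T7.
Verifying each step:
  run T2 (it waits on nothing); releases m9
  run T8 (it waits on nothing); releases m10 and m2
  run T4 (it waits on nothing); releases m5
  T7 waits on m5 and m9 — all released -> runs and releases m3 and m13


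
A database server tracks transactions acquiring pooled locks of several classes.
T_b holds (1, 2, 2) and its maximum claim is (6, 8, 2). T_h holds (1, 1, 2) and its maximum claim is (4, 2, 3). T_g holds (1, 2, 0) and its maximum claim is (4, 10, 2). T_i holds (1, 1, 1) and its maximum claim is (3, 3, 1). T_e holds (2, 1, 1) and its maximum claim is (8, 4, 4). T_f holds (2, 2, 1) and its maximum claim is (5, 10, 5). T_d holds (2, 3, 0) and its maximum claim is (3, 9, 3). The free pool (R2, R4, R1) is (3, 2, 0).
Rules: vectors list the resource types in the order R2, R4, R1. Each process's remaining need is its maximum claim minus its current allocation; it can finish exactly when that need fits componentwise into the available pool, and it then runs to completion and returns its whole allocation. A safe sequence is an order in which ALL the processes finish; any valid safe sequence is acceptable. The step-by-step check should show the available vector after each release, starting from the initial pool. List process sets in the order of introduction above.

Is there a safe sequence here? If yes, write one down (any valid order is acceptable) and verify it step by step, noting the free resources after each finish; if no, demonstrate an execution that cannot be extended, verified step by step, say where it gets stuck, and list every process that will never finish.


UNSAFE.
Key observation: after T_i, T_h the pool peaks at (5, 4, 3), and each blocked process is short somewhere: T_b on R4; T_g on R4; T_e on R2; T_f on R4, R1; T_d on R4.
A maximal execution: T_i, T_h — then nothing else fits. Step-by-step check:
  pool = (3, 2, 0)
  run T_i (needs (2, 2, 0), free (3, 2, 0)); after release of (1, 1, 1) the pool is (4, 3, 1)
  run T_h (needs (3, 1, 1), free (4, 3, 1)); after release of (1, 1, 2) the pool is (5, 4, 3)
  T_b still needs (5, 6, 0) but only (5, 4, 3) is free — short on R4
  T_g still needs (3, 8, 2) but only (5, 4, 3) is free — short on R4
  T_e still needs (6, 3, 3) but only (5, 4, 3) is free — short on R2
  T_f still needs (3, 8, 4) but only (5, 4, 3) is free — short on R4 and R1
  T_d still needs (1, 6, 3) but only (5, 4, 3) is free — short on R4
Processes that can never finish: T_b, T_g, T_e, T_f and T_d.


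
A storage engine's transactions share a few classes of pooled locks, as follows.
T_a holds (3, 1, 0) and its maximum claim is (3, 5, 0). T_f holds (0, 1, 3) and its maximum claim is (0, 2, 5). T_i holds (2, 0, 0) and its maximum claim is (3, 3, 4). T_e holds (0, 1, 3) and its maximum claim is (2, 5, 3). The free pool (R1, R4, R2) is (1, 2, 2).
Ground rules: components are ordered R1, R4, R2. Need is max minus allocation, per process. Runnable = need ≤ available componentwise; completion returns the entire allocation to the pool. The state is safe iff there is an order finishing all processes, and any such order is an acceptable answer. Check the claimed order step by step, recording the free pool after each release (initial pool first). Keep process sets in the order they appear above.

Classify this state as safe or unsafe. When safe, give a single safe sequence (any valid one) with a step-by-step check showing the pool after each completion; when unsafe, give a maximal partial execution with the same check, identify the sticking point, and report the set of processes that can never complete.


The state is UNSAFE.
Key observation: the pool after T_f, T_i is (3, 3, 5); every surviving request exceeds it in R4, so progress ends there.
Going as far as possible: T_f, T_i; after that, nothing fits. Step-by-step check:
  pool = (1, 2, 2)
  T_f: need (0, 1, 2) fits (1, 2, 2); releases (0, 1, 3), pool now (1, 3, 5)
  T_i: need (1, 3, 4) fits (1, 3, 5); releases (2, 0, 0), pool now (3, 3, 5)
  T_a still needs (0, 4, 0) but only (3, 3, 5) is free — short on R4
  T_e still needs (2, 4, 0) but only (3, 3, 5) is free — short on R4
Permanently blocked: T_a and T_e.


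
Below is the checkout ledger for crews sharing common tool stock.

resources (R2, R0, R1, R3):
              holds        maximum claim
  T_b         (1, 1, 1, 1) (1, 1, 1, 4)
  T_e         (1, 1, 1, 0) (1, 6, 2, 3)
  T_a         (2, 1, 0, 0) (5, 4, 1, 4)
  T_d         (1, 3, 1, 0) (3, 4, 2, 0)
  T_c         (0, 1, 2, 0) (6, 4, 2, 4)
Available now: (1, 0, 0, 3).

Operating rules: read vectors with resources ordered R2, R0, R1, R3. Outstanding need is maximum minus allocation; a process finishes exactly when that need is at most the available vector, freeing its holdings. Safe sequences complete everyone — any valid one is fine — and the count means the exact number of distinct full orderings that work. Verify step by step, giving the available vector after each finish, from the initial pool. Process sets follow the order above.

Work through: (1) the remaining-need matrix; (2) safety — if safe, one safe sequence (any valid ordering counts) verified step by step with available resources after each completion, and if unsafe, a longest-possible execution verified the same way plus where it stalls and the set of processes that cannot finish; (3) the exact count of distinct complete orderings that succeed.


(1) Outstanding need per process (order R2, R0, R1, R3):
  T_b: (0, 0, 0, 3)
  T_e: (0, 5, 1, 3)
  T_a: (3, 3, 1, 4)
  T_d: (2, 1, 1, 0)
  T_c: (6, 3, 0, 4)
(2) SAFE. One safe sequence: T_b, T_d, T_a, T_e, T_c.
Key observation: T_b is the earliest step where a requested resource binds exactly: need (0, 0, 0, 3), pool (1, 0, 0, 3) at its turn.
Check, step by step:
  pool = (1, 0, 0, 3)
  T_b needs (0, 0, 0, 3) <= (1, 0, 0, 3) -> finishes; pool += (1, 1, 1, 1) = (2, 1, 1, 4)
  T_d needs (2, 1, 1, 0) <= (2, 1, 1, 4) -> finishes; pool += (1, 3, 1, 0) = (3, 4, 2, 4)
  T_a needs (3, 3, 1, 4) <= (3, 4, 2, 4) -> finishes; pool += (2, 1, 0, 0) = (5, 5, 2, 4)
  T_e needs (0, 5, 1, 3) <= (5, 5, 2, 4) -> finishes; pool += (1, 1, 1, 0) = (6, 6, 3, 4)
  T_c needs (6, 3, 0, 4) <= (6, 6, 3, 4) -> finishes; pool += (0, 1, 2, 0) = (6, 7, 5, 4)
(3) The exact count: 1 of the possible complete orderings is a safe sequence.


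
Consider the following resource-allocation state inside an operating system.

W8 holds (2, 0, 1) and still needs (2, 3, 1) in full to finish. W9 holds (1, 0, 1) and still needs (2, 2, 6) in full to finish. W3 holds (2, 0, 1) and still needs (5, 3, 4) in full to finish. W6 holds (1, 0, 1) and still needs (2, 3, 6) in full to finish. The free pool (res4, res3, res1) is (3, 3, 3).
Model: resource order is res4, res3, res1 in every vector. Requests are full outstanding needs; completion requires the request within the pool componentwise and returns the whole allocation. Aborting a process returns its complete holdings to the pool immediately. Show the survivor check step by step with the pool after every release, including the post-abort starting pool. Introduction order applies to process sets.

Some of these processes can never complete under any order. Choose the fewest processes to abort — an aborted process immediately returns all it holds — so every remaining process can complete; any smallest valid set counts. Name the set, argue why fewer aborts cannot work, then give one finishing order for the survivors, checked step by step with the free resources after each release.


The answer: abort W9.
Key observation: W6 was stuck for good until W9 gave back (1, 0, 1); in the order shown it finishes at step 3.
Why nothing smaller works: aborting no one leaves the state deadlocked as given.
The survivors complete as W8, W3, W6. Step-by-step check (starting from the post-abort pool):
  pool = (4, 3, 4)
  run W8 (needs (2, 3, 1), free (4, 3, 4)); after release of (2, 0, 1) the pool is (6, 3, 5)
  run W3 (needs (5, 3, 4), free (6, 3, 5)); after release of (2, 0, 1) the pool is (8, 3, 6)
  run W6 (needs (2, 3, 6), free (8, 3, 6)); after release of (1, 0, 1) the pool is (9, 3, 7)


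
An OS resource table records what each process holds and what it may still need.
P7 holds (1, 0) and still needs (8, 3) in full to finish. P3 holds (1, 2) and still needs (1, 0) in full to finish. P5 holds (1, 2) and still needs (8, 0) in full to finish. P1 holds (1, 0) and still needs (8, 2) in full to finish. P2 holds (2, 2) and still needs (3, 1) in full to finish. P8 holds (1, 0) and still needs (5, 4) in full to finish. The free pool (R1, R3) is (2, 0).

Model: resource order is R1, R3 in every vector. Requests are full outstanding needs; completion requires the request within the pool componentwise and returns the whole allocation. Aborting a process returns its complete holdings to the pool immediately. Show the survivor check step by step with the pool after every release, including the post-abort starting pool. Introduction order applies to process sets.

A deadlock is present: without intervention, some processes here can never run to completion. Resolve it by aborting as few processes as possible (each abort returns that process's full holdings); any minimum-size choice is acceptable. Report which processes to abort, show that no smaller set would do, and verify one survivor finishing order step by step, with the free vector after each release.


Minimum abort set: P5 and P1.
Key observation: P7 was stuck for good until P5 and P1 gave back (2, 2); in the order shown it finishes at step 4.
No one abort is enough; case by case: P7 alone leaves P5 blocked (short on R1); P3 alone leaves P7 blocked (short on R1); P5 alone leaves P7 blocked (short on R1); P1 alone leaves P7 blocked (short on R1); P2 alone leaves P7 blocked (short on R1); P8 alone leaves P7 blocked (short on R1).
Survivors finish in the order: P2, P8, P3, P7. Verifying each step (pool after the aborts first):
  pool = (4, 2)
  run P2 (needs (3, 1), free (4, 2)); after release of (2, 2) the pool is (6, 4)
  run P8 (needs (5, 4), free (6, 4)); after release of (1, 0) the pool is (7, 4)
  run P3 (needs (1, 0), free (7, 4)); after release of (1, 2) the pool is (8, 6)
  run P7 (needs (8, 3), free (8, 6)); after release of (1, 0) the pool is (9, 6)


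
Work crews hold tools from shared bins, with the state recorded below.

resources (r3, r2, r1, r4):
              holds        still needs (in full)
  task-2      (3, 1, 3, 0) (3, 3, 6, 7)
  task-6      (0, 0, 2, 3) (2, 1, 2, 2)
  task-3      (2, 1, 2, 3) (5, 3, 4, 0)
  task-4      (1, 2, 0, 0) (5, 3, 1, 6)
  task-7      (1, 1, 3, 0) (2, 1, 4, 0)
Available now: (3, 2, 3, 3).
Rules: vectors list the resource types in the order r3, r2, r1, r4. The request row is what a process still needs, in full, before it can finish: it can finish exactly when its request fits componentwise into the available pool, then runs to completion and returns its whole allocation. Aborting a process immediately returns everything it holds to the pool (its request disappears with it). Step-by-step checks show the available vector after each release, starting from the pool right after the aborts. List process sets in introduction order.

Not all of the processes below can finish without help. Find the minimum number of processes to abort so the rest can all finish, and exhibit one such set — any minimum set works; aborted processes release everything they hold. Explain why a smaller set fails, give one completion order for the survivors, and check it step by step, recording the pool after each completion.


Minimum abort set: task-2.
Key observation: the returned (3, 1, 3, 0) from task-2 is what brings task-3 — unrunnable before, under any order — into play at step 1.
No smaller set exists: with zero aborts the deadlock remains.
The survivors complete as task-3, task-4, task-7, task-6. Check, step by step (starting from the post-abort pool):
  pool = (6, 3, 6, 3)
  task-3: need (5, 3, 4, 0) fits (6, 3, 6, 3); releases (2, 1, 2, 3), pool now (8, 4, 8, 6)
  task-4: need (5, 3, 1, 6) fits (8, 4, 8, 6); releases (1, 2, 0, 0), pool now (9, 6, 8, 6)
  task-7: need (2, 1, 4, 0) fits (9, 6, 8, 6); releases (1, 1, 3, 0), pool now (10, 7, 11, 6)
  task-6: need (2, 1, 2, 2) fits (10, 7, 11, 6); releases (0, 0, 2, 3), pool now (10, 7, 13, 9)


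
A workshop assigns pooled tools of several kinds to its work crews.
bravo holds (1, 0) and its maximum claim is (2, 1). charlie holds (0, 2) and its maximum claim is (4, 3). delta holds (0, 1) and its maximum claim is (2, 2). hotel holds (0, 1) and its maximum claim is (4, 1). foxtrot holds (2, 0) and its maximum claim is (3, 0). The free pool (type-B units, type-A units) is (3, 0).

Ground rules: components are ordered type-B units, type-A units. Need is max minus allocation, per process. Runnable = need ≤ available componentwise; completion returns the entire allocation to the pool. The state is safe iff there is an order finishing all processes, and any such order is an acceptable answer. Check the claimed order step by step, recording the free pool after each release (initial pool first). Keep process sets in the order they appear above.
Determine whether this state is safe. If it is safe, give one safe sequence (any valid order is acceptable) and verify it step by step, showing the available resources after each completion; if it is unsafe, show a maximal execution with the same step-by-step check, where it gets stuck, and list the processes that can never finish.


SAFE — a valid safe sequence is foxtrot, hotel, charlie, delta, bravo.
Key observation: charlie marks the first exact bind of the order: its need (4, 1) fits the free (5, 1) with zero slack on a requested resource.
Verifying each step:
  pool = (3, 0)
  foxtrot: need (1, 0) fits (3, 0); releases (2, 0), pool now (5, 0)
  hotel: need (4, 0) fits (5, 0); releases (0, 1), pool now (5, 1)
  charlie: need (4, 1) fits (5, 1); releases (0, 2), pool now (5, 3)
  delta: need (2, 1) fits (5, 3); releases (0, 1), pool now (5, 4)
  bravo: need (1, 1) fits (5, 4); releases (1, 0), pool now (6, 4)


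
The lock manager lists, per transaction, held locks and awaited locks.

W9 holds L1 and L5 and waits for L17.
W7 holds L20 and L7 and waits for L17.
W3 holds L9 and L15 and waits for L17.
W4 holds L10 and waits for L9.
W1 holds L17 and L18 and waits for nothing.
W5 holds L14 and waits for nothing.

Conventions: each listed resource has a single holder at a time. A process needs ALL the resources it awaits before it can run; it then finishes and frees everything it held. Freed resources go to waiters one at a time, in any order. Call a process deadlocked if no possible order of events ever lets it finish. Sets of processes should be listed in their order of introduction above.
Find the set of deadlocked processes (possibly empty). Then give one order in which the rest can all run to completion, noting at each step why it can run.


No process is deadlocked.
Key observation: the wait relation is loop-free; peeling off processes with no waits unwinds the whole state.
A valid finishing order for the others: W1, W9, W7, W5, W3, W4.
Verifying each step:
  run W1 (it waits on nothing); releases L17 and L18
  W9 waits on L17 — all released -> runs and releases L1 and L5
  W7 waits on L17 — all released -> runs and releases L20 and L7
  run W5 (it waits on nothing); releases L14
  W3 waits on L17 — all released -> runs and releases L9 and L15
  W4 waits on L9 — all released -> runs and releases L10


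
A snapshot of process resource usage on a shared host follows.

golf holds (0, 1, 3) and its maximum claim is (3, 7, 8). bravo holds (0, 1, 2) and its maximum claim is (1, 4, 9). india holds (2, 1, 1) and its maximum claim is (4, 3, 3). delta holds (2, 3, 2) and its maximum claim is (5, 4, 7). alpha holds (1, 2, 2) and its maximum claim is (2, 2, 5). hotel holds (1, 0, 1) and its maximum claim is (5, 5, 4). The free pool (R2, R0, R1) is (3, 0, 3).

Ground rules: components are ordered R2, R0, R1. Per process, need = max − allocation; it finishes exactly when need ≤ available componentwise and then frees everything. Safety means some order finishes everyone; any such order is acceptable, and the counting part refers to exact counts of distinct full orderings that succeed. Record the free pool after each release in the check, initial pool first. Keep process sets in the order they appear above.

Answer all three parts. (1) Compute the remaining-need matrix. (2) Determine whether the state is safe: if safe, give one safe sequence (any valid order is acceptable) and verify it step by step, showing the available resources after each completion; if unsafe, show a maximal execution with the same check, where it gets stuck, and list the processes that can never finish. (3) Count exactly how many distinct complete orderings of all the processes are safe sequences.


(1) Outstanding need per process (order R2, R0, R1):
  golf: (3, 6, 5)
  bravo: (1, 3, 7)
  india: (2, 2, 2)
  delta: (3, 1, 5)
  alpha: (1, 0, 3)
  hotel: (4, 5, 3)
(2) SAFE, for example via the order alpha, delta, bravo, golf, hotel, india.
Key observation: alpha marks the first exact bind of the order: its need (1, 0, 3) fits the free (3, 0, 3) with zero slack on a requested resource.
Check, step by step:
  pool = (3, 0, 3)
  alpha: need (1, 0, 3) fits (3, 0, 3); releases (1, 2, 2), pool now (4, 2, 5)
  delta: need (3, 1, 5) fits (4, 2, 5); releases (2, 3, 2), pool now (6, 5, 7)
  bravo: need (1, 3, 7) fits (6, 5, 7); releases (0, 1, 2), pool now (6, 6, 9)
  golf: need (3, 6, 5) fits (6, 6, 9); releases (0, 1, 3), pool now (6, 7, 12)
  hotel: need (4, 5, 3) fits (6, 7, 12); releases (1, 0, 1), pool now (7, 7, 13)
  india: need (2, 2, 2) fits (7, 7, 13); releases (2, 1, 1), pool now (9, 8, 14)
(3) The exact count: 22 of the possible complete orderings are safe sequences.


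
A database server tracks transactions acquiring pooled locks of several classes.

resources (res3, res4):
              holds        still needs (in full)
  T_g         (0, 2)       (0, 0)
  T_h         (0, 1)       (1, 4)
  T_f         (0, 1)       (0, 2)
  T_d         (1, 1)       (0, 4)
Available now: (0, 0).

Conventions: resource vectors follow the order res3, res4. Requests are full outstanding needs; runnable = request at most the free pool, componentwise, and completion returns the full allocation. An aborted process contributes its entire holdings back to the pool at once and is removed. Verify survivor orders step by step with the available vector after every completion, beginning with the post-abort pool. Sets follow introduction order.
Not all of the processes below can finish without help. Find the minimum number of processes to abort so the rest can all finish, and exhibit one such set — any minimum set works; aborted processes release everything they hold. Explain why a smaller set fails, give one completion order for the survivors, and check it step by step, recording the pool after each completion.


The answer: abort T_h.
Key observation: T_d had no path to completion before; after the abort of T_h ((0, 1) returned), step 3 is where it fits.
Why nothing smaller works: aborting no one leaves the state deadlocked as given.
One survivor order: T_g, T_f, T_d. Walking it through (post-abort pool first):
  pool = (0, 1)
  run T_g (needs (0, 0), free (0, 1)); after release of (0, 2) the pool is (0, 3)
  run T_f (needs (0, 2), free (0, 3)); after release of (0, 1) the pool is (0, 4)
  run T_d (needs (0, 4), free (0, 4)); after release of (1, 1) the pool is (1, 5)


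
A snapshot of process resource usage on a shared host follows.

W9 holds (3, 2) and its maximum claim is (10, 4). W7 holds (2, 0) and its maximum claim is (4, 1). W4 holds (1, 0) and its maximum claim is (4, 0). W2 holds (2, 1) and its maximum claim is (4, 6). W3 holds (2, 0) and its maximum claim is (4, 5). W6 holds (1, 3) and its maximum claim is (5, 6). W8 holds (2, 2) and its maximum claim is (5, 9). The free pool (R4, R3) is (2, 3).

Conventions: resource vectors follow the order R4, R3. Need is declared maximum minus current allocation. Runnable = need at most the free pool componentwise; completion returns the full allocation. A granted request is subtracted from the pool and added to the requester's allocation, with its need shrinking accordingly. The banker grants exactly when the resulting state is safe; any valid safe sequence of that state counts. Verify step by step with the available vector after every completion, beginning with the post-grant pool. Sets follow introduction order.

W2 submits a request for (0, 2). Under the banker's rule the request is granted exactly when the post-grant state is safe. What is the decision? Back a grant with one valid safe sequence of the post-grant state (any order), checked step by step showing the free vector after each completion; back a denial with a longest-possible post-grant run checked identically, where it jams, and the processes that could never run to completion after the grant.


DENY — the pretend-granted state is unsafe.
Key observation: no order helps: past W7, W4, the free pool tops out at (5, 1), below what each blocked process needs in R3.
After a pretend grant, a maximal execution: W7, W4 — then nothing else fits. Walking it through:
  pool = (2, 1)
  W7 needs (2, 1) <= (2, 1) -> finishes; pool += (2, 0) = (4, 1)
  W4 needs (3, 0) <= (4, 1) -> finishes; pool += (1, 0) = (5, 1)
  blocked: W9 wants (7, 2), pool (5, 1) — not enough R4 and R3
  blocked: W2 wants (2, 3), pool (5, 1) — not enough R3
  blocked: W3 wants (2, 5), pool (5, 1) — not enough R3
  blocked: W6 wants (4, 3), pool (5, 1) — not enough R3
  blocked: W8 wants (3, 7), pool (5, 1) — not enough R3
Processes that could never finish after the grant: W9, W2, W3, W6 and W8.
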